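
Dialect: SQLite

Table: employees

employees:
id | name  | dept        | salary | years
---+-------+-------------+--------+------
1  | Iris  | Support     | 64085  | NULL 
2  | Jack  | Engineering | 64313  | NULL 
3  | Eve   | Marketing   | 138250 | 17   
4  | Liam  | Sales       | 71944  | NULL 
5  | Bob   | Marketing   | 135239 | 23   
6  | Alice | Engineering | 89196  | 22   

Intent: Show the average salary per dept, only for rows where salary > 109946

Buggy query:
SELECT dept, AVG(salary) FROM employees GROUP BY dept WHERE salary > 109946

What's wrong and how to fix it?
Bug: Row-level WHERE must come before GROUP BY in the clause order

Fix: Move the WHERE clause before GROUP BY

Corrected query:
SELECT dept, AVG(salary) FROM employees WHERE salary > 109946 GROUP BY dept

Result:
dept      | AVG(salary)
----------+------------
Marketing | 136744.5   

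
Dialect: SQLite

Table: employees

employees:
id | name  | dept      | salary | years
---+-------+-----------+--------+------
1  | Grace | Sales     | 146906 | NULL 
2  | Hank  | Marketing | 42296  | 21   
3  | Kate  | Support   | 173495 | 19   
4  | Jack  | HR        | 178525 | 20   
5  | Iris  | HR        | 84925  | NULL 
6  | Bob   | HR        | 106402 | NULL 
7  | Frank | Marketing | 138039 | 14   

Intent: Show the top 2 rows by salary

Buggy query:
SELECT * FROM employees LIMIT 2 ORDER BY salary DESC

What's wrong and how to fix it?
Bug: LIMIT must come after ORDER BY

Fix: Sort with ORDER BY, then apply LIMIT

Corrected query:
SELECT * FROM employees ORDER BY salary DESC LIMIT 2

Result:
id | name | dept    | salary | years
---+------+---------+--------+------
4  | Jack | HR      | 178525 | 20   
3  | Kate | Support | 173495 | 19   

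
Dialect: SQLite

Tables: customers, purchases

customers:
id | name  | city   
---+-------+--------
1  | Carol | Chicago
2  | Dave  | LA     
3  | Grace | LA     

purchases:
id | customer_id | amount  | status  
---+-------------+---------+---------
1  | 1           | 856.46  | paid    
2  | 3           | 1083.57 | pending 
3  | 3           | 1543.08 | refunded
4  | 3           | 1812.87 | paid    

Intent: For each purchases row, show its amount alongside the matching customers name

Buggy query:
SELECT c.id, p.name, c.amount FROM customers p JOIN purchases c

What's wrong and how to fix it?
Bug: Missing join condition: each purchases row is matched to all customers rows instead of just its own

Fix: Specify the join condition linking the foreign key to the parent id

Corrected query:
SELECT c.id, p.name, c.amount FROM customers p JOIN purchases c ON c.customer_id = p.id

Result:
id | name  | amount 
---+-------+--------
1  | Carol | 856.46 
2  | Grace | 1083.57
3  | Grace | 1543.08
4  | Grace | 1812.87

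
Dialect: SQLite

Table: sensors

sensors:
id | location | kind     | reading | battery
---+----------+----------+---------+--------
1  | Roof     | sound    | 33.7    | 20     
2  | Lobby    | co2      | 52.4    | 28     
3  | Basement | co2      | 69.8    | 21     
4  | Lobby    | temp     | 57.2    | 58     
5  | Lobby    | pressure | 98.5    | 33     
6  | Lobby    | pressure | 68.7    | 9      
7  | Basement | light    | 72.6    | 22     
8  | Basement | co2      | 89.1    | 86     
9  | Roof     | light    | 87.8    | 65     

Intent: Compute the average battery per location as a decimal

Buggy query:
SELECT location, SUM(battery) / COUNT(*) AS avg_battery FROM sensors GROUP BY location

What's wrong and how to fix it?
Bug: SUM(battery) and COUNT(*) are both integers; the division truncates the fractional part

Fix: Cast one side to REAL so the division keeps the fractional part

Corrected query:
SELECT location, SUM(battery) * 1.0 / COUNT(*) AS avg_battery FROM sensors GROUP BY location

Result:
location | avg_battery
---------+------------
Basement | 43         
Lobby    | 32         
Roof     | 42.5       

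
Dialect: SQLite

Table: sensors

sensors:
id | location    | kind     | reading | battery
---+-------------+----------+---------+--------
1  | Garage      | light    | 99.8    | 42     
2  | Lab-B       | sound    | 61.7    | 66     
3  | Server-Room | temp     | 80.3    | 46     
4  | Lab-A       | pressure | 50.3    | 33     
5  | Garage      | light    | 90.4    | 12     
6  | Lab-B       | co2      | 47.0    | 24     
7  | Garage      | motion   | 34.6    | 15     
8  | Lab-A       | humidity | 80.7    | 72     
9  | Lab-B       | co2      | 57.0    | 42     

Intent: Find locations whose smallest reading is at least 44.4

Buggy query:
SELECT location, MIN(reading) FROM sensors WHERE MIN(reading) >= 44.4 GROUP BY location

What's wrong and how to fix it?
Bug: MIN() in WHERE is a misuse of aggregate

Fix: Replace WHERE with HAVING after the GROUP BY

Corrected query:
SELECT location, MIN(reading) FROM sensors GROUP BY location HAVING MIN(reading) >= 44.4

Result:
location    | MIN(reading)
------------+-------------
Lab-A       | 50.3        
Lab-B       | 47          
Server-Room | 80.3        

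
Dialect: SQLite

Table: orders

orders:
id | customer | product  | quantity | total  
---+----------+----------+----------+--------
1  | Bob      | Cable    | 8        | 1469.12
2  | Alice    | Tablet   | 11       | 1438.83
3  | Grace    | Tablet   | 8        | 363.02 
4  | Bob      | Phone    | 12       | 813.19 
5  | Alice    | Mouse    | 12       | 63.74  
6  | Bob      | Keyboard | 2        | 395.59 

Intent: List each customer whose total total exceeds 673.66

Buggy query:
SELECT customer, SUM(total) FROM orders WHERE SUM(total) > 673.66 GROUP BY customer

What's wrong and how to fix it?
Bug: SUM(total) is an aggregate, but WHERE filters rows before aggregation

Fix: Move the aggregate condition to a HAVING clause

Corrected query:
SELECT customer, SUM(total) FROM orders GROUP BY customer HAVING SUM(total) > 673.66

Result:
customer | SUM(total)
---------+-----------
Alice    | 1502.57   
Bob      | 2677.9    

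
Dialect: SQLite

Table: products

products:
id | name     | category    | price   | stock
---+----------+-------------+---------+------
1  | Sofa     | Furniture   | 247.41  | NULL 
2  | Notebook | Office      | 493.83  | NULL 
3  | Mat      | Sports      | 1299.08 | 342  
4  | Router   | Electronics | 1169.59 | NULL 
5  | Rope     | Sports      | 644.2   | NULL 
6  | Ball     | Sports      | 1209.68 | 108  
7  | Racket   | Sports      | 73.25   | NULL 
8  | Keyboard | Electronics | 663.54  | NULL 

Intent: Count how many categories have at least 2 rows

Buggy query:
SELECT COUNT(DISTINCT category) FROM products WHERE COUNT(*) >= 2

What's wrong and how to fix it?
Bug: WHERE filters individual rows, not groups, so a group-level COUNT is invalid there

Fix: Use a subquery that GROUPs and filters with HAVING, then count its rows

Corrected query:
SELECT COUNT(*) FROM (SELECT category FROM products GROUP BY category HAVING COUNT(*) >= 2)

Result:
COUNT(*)
--------
2       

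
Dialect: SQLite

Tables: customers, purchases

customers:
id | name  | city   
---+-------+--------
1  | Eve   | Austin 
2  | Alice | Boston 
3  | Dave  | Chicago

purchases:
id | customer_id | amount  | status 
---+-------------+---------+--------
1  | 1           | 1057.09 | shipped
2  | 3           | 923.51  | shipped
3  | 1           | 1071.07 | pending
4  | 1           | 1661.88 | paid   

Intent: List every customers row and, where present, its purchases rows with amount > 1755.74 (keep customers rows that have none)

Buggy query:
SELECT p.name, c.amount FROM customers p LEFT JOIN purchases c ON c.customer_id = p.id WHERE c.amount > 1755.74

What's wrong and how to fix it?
Bug: Filtering c.amount in WHERE discards the NULL rows produced by LEFT JOIN, turning it into an inner join

Fix: Move the right-table condition into the ON clause so unmatched parents are kept

Corrected query:
SELECT p.name, c.amount FROM customers p LEFT JOIN purchases c ON c.customer_id = p.id AND c.amount > 1755.74

Result:
name  | amount
------+-------
Eve   | NULL  
Alice | NULL  
Dave  | NULL  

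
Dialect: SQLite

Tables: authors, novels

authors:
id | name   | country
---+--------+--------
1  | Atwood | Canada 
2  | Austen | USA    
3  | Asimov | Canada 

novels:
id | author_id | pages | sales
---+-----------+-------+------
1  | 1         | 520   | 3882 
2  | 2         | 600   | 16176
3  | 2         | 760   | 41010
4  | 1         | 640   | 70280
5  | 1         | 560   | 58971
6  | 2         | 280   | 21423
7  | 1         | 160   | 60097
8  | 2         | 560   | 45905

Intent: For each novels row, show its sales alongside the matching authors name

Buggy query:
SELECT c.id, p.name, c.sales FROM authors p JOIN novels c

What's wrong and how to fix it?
Bug: Missing join condition: each novels row is matched to all authors rows instead of just its own

Fix: Specify the join condition linking the foreign key to the parent id

Corrected query:
SELECT c.id, p.name, c.sales FROM authors p JOIN novels c ON c.author_id = p.id

Result:
id | name   | sales
---+--------+------
1  | Atwood | 3882 
2  | Austen | 16176
3  | Austen | 41010
4  | Atwood | 70280
5  | Atwood | 58971
6  | Austen | 21423
7  | Atwood | 60097
8  | Austen | 45905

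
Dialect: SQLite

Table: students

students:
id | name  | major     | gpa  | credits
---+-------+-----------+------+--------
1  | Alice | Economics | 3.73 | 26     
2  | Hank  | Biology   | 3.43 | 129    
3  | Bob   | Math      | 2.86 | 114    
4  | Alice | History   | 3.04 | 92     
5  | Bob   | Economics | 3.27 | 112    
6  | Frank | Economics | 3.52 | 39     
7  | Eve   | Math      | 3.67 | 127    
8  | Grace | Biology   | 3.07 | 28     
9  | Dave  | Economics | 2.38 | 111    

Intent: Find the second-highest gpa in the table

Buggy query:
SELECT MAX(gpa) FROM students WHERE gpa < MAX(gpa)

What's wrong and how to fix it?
Bug: MAX(gpa) on the right of the comparison is an aggregate-in-WHERE error

Fix: Put the inner MAX in a scalar subquery

Corrected query:
SELECT MAX(gpa) FROM students WHERE gpa < (SELECT MAX(gpa) FROM students)

Result:
MAX(gpa)
--------
3.67    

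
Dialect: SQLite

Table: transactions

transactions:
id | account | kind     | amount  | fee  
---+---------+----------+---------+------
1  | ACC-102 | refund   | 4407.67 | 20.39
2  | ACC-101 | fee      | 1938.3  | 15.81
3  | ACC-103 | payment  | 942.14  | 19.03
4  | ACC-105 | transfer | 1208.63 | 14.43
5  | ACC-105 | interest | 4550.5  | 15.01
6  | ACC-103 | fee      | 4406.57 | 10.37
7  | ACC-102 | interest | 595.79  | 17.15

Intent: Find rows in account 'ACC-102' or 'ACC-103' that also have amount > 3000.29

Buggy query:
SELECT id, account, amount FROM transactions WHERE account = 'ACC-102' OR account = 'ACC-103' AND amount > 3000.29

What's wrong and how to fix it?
Bug: Without parentheses, AND is evaluated before OR, so the amount filter only applies to the 'ACC-103' branch

Fix: Group the OR with parentheses (or use IN), then AND the threshold

Corrected query:
SELECT id, account, amount FROM transactions WHERE (account = 'ACC-102' OR account = 'ACC-103') AND amount > 3000.29

Result:
id | account | amount 
---+---------+--------
1  | ACC-102 | 4407.67
6  | ACC-103 | 4406.57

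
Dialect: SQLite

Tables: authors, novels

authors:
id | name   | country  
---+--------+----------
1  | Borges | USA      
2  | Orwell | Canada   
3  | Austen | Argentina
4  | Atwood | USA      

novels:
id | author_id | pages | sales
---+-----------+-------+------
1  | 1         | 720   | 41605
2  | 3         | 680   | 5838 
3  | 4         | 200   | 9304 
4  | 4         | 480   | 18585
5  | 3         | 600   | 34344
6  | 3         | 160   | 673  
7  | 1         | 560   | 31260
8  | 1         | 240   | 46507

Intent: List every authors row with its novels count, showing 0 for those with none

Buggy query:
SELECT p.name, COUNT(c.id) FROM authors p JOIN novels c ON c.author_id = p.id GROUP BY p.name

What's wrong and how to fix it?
Bug: An inner join excludes parents with zero children

Fix: Use LEFT JOIN so parents without children still appear (COUNT(c.id) gives 0)

Corrected query:
SELECT p.name, COUNT(c.id) FROM authors p LEFT JOIN novels c ON c.author_id = p.id GROUP BY p.name

Result:
name   | COUNT(c.id)
-------+------------
Atwood | 2          
Austen | 3          
Borges | 3          
Orwell | 0          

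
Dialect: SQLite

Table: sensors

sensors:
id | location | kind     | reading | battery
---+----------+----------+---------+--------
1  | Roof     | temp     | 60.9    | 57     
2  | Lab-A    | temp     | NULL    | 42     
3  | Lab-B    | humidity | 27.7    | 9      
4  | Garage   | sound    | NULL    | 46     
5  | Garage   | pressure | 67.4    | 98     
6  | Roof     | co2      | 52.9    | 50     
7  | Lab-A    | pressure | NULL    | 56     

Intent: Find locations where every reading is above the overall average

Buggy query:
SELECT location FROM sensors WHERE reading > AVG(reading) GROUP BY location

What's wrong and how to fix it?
Bug: WHERE evaluates per row before aggregation, so AVG() is unavailable

Fix: Compute the overall average in a scalar subquery and compare each group's MIN against it in HAVING

Corrected query:
SELECT location FROM sensors GROUP BY location HAVING MIN(reading) > (SELECT AVG(reading) FROM sensors)

Result:
location
--------
Garage  
Roof    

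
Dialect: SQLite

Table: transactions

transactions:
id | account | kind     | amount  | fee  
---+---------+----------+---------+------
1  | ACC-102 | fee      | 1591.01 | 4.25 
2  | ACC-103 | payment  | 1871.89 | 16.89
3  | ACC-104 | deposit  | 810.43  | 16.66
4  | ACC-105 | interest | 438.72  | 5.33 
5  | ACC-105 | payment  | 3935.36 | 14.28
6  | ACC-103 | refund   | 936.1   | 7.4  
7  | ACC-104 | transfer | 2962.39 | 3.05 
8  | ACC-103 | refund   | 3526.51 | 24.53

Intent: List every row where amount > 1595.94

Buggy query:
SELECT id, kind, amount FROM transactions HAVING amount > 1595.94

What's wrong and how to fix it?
Bug: This is a non-aggregate query (no GROUP BY, no aggregates), so in SQLite the HAVING clause is invalid here; a row-level condition belongs in WHERE

Fix: Replace HAVING with WHERE since the condition applies to individual rows

Corrected query:
SELECT id, kind, amount FROM transactions WHERE amount > 1595.94

Result:
id | kind     | amount 
---+----------+--------
2  | payment  | 1871.89
5  | payment  | 3935.36
7  | transfer | 2962.39
8  | refund   | 3526.51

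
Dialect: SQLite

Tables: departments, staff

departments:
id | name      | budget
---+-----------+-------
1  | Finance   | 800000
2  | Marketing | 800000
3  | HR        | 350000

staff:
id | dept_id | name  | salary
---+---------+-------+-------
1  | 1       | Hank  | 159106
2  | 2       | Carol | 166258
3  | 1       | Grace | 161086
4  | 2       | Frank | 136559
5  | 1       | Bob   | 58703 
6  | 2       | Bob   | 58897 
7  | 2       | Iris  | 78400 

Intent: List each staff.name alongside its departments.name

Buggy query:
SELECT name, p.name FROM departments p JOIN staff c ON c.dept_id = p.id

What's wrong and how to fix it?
Bug: 'name' exists in both joined tables, so the database can't tell which one is meant

Fix: Qualify the column with its table alias (c.name)

Corrected query:
SELECT c.name, p.name FROM departments p JOIN staff c ON c.dept_id = p.id

Result:
name  | name     
------+----------
Hank  | Finance  
Carol | Marketing
Grace | Finance  
Frank | Marketing
Bob   | Finance  
Bob   | Marketing
Iris  | Marketing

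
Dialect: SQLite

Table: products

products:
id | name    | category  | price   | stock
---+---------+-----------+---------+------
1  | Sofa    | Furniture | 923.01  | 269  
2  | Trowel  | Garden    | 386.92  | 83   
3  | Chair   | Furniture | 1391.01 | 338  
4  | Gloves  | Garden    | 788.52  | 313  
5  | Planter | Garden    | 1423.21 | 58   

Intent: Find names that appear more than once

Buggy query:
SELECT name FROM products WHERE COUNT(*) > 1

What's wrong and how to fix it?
Bug: WHERE can't reference COUNT(*); aggregates are computed after WHERE

Fix: Group first, then use HAVING for the count condition

Corrected query:
SELECT name FROM products GROUP BY name HAVING COUNT(*) > 1

Result:
(no rows)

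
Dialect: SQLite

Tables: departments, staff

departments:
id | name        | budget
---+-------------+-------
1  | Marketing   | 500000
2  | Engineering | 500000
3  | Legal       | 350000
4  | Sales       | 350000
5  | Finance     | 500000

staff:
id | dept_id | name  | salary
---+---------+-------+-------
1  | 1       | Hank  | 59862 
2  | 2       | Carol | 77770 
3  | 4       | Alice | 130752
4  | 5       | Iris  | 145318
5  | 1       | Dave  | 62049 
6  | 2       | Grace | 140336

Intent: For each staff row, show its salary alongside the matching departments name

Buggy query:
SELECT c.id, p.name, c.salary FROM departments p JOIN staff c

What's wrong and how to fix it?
Bug: Missing join condition: each staff row is matched to all departments rows instead of just its own

Fix: Specify the join condition linking the foreign key to the parent id

Corrected query:
SELECT c.id, p.name, c.salary FROM departments p JOIN staff c ON c.dept_id = p.id

Result:
id | name        | salary
---+-------------+-------
1  | Marketing   | 59862 
2  | Engineering | 77770 
3  | Sales       | 130752
4  | Finance     | 145318
5  | Marketing   | 62049 
6  | Engineering | 140336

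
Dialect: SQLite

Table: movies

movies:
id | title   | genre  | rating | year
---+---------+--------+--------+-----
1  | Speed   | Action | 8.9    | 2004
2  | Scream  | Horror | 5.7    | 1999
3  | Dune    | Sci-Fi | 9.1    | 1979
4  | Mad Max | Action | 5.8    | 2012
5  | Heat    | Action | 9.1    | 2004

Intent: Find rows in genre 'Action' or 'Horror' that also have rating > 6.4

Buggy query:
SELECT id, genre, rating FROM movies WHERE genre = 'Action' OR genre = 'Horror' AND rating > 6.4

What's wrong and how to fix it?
Bug: Without parentheses, AND is evaluated before OR, so the rating filter only applies to the 'Horror' branch

Fix: Group the OR with parentheses (or use IN), then AND the threshold

Corrected query:
SELECT id, genre, rating FROM movies WHERE (genre = 'Action' OR genre = 'Horror') AND rating > 6.4

Result:
id | genre  | rating
---+--------+-------
1  | Action | 8.9   
5  | Action | 9.1   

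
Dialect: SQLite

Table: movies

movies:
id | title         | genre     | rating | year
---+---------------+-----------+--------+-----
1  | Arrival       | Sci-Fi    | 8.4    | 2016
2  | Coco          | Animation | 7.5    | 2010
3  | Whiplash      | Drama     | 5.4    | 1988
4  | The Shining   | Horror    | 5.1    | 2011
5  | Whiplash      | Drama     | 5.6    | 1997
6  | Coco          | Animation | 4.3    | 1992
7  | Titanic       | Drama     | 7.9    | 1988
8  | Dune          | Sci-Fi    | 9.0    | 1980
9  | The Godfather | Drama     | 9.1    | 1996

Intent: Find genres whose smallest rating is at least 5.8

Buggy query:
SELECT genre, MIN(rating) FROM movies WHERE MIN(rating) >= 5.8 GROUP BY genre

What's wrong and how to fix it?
Bug: Aggregates like MIN are computed per group after WHERE runs

Fix: Replace WHERE with HAVING after the GROUP BY

Corrected query:
SELECT genre, MIN(rating) FROM movies GROUP BY genre HAVING MIN(rating) >= 5.8

Result:
genre  | MIN(rating)
-------+------------
Sci-Fi | 8.4        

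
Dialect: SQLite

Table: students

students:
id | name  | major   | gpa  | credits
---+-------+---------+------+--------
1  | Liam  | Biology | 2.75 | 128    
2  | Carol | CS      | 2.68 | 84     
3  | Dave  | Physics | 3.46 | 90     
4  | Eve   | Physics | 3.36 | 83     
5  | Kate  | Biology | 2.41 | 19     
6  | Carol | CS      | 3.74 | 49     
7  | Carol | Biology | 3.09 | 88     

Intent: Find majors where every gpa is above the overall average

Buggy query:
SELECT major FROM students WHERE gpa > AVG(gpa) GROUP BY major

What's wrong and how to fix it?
Bug: AVG() is an aggregate; it can't sit directly in WHERE

Fix: Use a subquery for AVG and a HAVING MIN(...) filter so the condition holds for every row in the group

Corrected query:
SELECT major FROM students GROUP BY major HAVING MIN(gpa) > (SELECT AVG(gpa) FROM students)

Result:
major  
-------
Physics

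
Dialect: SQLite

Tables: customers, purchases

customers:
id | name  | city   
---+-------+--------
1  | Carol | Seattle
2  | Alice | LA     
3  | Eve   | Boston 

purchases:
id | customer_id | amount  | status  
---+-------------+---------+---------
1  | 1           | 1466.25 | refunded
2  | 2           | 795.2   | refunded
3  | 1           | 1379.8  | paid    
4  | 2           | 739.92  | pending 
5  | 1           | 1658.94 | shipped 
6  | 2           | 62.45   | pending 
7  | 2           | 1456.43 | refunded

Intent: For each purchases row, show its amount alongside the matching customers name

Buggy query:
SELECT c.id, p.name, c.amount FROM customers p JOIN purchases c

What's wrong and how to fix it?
Bug: Missing join condition: each purchases row is matched to all customers rows instead of just its own

Fix: Add ON c.customer_id = p.id to the JOIN

Corrected query:
SELECT c.id, p.name, c.amount FROM customers p JOIN purchases c ON c.customer_id = p.id

Result:
id | name  | amount 
---+-------+--------
1  | Carol | 1466.25
2  | Alice | 795.2  
3  | Carol | 1379.8 
4  | Alice | 739.92 
5  | Carol | 1658.94
6  | Alice | 62.45  
7  | Alice | 1456.43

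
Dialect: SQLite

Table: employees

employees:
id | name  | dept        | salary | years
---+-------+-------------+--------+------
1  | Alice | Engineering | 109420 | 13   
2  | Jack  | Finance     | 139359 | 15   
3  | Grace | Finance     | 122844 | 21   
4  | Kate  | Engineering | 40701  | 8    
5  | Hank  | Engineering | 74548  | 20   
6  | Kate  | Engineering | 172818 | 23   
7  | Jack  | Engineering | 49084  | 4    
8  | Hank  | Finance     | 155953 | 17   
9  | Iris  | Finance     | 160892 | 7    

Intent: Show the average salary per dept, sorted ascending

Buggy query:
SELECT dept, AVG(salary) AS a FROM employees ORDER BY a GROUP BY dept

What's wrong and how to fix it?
Bug: ORDER BY appears before GROUP BY; SQL clause order requires GROUP BY first

Fix: Move ORDER BY to the end, after GROUP BY

Corrected query:
SELECT dept, AVG(salary) AS a FROM employees GROUP BY dept ORDER BY a

Result:
dept        | a      
------------+--------
Engineering | 89314.2
Finance     | 144762 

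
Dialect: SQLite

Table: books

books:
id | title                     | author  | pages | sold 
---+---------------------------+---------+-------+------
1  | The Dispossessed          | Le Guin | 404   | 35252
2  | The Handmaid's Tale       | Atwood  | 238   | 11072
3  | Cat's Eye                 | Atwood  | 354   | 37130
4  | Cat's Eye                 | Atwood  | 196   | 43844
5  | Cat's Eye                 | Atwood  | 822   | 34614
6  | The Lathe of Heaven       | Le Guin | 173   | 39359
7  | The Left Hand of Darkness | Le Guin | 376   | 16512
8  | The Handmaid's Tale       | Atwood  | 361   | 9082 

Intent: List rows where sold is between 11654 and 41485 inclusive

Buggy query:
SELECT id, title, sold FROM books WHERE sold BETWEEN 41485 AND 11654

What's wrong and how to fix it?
Bug: The bounds are reversed; BETWEEN a AND b requires a <= b to match anything

Fix: Swap the bounds so the smaller value comes first

Corrected query:
SELECT id, title, sold FROM books WHERE sold BETWEEN 11654 AND 41485

Result:
id | title                     | sold 
---+---------------------------+------
1  | The Dispossessed          | 35252
3  | Cat's Eye                 | 37130
5  | Cat's Eye                 | 34614
6  | The Lathe of Heaven       | 39359
7  | The Left Hand of Darkness | 16512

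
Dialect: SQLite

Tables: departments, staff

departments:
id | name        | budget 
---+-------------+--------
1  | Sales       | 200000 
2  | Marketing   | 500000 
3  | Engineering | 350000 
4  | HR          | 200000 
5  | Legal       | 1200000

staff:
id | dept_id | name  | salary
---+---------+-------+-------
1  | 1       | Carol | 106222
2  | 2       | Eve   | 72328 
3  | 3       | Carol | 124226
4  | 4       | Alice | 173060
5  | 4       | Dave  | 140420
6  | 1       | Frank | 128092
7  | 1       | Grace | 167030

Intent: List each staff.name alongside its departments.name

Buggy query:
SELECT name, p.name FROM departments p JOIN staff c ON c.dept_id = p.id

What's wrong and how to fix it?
Bug: Both tables have a 'name' column; the unqualified reference is ambiguous

Fix: Qualify the column with its table alias (c.name)

Corrected query:
SELECT c.name, p.name FROM departments p JOIN staff c ON c.dept_id = p.id

Result:
name  | name       
------+------------
Carol | Sales      
Eve   | Marketing  
Carol | Engineering
Alice | HR         
Dave  | HR         
Frank | Sales      
Grace | Sales      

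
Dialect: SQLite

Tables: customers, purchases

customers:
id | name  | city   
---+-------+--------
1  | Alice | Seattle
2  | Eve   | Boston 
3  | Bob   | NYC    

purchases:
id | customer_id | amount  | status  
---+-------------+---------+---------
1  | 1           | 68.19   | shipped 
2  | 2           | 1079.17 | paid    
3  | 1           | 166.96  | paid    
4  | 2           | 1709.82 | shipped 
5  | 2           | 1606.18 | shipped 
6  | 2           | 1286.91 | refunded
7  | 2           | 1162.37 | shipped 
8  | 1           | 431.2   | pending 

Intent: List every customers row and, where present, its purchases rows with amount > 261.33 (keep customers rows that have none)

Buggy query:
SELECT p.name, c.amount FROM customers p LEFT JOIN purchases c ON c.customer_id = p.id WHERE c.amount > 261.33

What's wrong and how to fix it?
Bug: A WHERE condition on the right-hand table after LEFT JOIN drops unmatched parents

Fix: Move the right-table condition into the ON clause so unmatched parents are kept

Corrected query:
SELECT p.name, c.amount FROM customers p LEFT JOIN purchases c ON c.customer_id = p.id AND c.amount > 261.33

Result:
name  | amount 
------+--------
Alice | 431.2  
Eve   | 1079.17
Eve   | 1162.37
Eve   | 1286.91
Eve   | 1606.18
Eve   | 1709.82
Bob   | NULL   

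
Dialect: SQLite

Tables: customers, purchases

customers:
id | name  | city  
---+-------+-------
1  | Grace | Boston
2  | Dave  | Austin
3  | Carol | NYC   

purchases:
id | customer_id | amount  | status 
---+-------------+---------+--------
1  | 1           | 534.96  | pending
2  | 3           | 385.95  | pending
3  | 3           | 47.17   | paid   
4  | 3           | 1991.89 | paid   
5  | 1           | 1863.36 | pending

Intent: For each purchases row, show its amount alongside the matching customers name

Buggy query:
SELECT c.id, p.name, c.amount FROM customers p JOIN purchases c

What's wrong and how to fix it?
Bug: Missing join condition: each purchases row is matched to all customers rows instead of just its own

Fix: Add ON c.customer_id = p.id to the JOIN

Corrected query:
SELECT c.id, p.name, c.amount FROM customers p JOIN purchases c ON c.customer_id = p.id

Result:
id | name  | amount 
---+-------+--------
1  | Grace | 534.96 
2  | Carol | 385.95 
3  | Carol | 47.17  
4  | Carol | 1991.89
5  | Grace | 1863.36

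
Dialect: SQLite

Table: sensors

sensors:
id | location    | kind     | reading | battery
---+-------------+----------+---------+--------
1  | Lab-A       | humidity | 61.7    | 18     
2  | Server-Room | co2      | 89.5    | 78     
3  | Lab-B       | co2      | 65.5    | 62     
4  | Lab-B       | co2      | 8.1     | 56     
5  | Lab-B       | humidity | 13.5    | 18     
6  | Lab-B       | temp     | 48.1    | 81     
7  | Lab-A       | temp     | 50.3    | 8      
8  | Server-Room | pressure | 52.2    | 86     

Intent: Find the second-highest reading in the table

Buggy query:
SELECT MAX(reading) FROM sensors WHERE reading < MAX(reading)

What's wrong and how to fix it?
Bug: The inner MAX is an aggregate inside WHERE, which is not allowed

Fix: Put the inner MAX in a scalar subquery

Corrected query:
SELECT MAX(reading) FROM sensors WHERE reading < (SELECT MAX(reading) FROM sensors)

Result:
MAX(reading)
------------
65.5        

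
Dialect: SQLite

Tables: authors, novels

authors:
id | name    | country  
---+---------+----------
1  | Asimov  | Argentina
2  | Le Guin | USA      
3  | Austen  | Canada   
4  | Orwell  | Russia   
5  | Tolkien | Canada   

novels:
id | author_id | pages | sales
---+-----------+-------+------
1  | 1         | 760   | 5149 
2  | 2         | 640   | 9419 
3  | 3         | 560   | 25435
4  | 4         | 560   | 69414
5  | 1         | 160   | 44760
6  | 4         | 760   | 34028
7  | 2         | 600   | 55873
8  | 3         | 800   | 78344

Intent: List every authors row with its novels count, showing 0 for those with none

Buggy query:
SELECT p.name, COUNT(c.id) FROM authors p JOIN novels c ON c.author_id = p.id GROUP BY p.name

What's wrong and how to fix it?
Bug: An inner join excludes parents with zero children

Fix: Use LEFT JOIN so parents without children still appear (COUNT(c.id) gives 0)

Corrected query:
SELECT p.name, COUNT(c.id) FROM authors p LEFT JOIN novels c ON c.author_id = p.id GROUP BY p.name

Result:
name    | COUNT(c.id)
--------+------------
Asimov  | 2          
Austen  | 2          
Le Guin | 2          
Orwell  | 2          
Tolkien | 0          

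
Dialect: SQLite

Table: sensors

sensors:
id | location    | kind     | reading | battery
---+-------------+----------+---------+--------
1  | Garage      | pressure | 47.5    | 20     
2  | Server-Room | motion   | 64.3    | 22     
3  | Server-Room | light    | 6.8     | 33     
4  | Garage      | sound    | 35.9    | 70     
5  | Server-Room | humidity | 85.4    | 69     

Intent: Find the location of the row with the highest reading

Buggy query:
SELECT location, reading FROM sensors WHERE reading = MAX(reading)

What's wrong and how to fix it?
Bug: MAX(reading) is an aggregate and cannot be used directly in WHERE

Fix: Wrap MAX in a scalar subquery so WHERE compares against a single value

Corrected query:
SELECT location, reading FROM sensors WHERE reading = (SELECT MAX(reading) FROM sensors)

Result:
location    | reading
------------+--------
Server-Room | 85.4   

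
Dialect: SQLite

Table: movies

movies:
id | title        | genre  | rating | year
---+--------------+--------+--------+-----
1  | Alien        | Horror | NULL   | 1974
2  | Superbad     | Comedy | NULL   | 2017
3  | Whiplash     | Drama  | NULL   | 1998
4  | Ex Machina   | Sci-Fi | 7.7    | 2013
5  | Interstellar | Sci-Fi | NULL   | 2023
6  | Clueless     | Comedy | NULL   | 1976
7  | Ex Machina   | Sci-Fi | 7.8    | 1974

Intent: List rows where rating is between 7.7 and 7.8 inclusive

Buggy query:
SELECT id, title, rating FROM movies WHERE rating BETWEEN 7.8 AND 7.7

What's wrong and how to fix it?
Bug: The bounds are reversed; BETWEEN a AND b requires a <= b to match anything

Fix: Swap the bounds so the smaller value comes first

Corrected query:
SELECT id, title, rating FROM movies WHERE rating BETWEEN 7.7 AND 7.8

Result:
id | title      | rating
---+------------+-------
4  | Ex Machina | 7.7   
7  | Ex Machina | 7.8   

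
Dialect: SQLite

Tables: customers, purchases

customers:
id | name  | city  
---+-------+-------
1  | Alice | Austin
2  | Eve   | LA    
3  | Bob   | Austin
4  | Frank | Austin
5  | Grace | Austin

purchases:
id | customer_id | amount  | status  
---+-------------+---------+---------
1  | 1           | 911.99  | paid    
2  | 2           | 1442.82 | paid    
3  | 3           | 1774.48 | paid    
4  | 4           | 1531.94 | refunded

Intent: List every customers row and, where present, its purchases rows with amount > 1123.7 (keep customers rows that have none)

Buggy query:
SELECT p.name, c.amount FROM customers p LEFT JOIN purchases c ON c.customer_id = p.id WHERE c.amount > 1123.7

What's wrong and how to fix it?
Bug: Filtering c.amount in WHERE discards the NULL rows produced by LEFT JOIN, turning it into an inner join

Fix: Put 'c.amount > 1123.7' in the JOIN's ON clause instead of WHERE

Corrected query:
SELECT p.name, c.amount FROM customers p LEFT JOIN purchases c ON c.customer_id = p.id AND c.amount > 1123.7

Result:
name  | amount 
------+--------
Alice | NULL   
Eve   | 1442.82
Bob   | 1774.48
Frank | 1531.94
Grace | NULL   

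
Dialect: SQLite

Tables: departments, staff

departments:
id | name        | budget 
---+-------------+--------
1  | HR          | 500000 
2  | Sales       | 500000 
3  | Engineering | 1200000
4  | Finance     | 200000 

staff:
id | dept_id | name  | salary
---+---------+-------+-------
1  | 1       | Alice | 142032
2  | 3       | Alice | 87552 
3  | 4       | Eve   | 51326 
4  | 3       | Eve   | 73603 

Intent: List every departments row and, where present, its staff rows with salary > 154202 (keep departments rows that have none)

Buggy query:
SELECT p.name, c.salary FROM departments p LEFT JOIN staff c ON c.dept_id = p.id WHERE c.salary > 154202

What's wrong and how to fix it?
Bug: Filtering c.salary in WHERE discards the NULL rows produced by LEFT JOIN, turning it into an inner join

Fix: Put 'c.salary > 154202' in the JOIN's ON clause instead of WHERE

Corrected query:
SELECT p.name, c.salary FROM departments p LEFT JOIN staff c ON c.dept_id = p.id AND c.salary > 154202

Result:
name        | salary
------------+-------
HR          | NULL  
Sales       | NULL  
Engineering | NULL  
Finance     | NULL  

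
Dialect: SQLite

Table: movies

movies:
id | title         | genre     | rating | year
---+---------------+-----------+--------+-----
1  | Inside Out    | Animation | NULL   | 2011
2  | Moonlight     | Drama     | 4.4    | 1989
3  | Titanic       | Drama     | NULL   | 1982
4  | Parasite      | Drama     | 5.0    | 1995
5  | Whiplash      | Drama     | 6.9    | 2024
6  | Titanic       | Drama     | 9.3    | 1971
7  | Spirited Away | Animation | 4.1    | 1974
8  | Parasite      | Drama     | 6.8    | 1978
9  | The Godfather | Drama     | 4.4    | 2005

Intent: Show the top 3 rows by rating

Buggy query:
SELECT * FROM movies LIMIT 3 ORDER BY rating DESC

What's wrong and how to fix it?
Bug: LIMIT must come after ORDER BY

Fix: Swap the clauses: ORDER BY first, then LIMIT

Corrected query:
SELECT * FROM movies ORDER BY rating DESC LIMIT 3

Result:
id | title    | genre | rating | year
---+----------+-------+--------+-----
6  | Titanic  | Drama | 9.3    | 1971
5  | Whiplash | Drama | 6.9    | 2024
8  | Parasite | Drama | 6.8    | 1978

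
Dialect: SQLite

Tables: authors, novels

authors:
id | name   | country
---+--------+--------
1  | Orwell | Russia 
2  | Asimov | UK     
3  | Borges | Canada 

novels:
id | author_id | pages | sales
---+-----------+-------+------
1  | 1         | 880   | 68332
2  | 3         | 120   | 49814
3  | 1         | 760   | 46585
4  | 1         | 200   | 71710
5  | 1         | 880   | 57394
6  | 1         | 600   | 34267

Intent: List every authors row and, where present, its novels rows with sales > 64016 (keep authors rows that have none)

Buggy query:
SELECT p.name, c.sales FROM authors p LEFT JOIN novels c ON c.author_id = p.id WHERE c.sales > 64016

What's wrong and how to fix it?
Bug: Filtering c.sales in WHERE discards the NULL rows produced by LEFT JOIN, turning it into an inner join

Fix: Move the right-table condition into the ON clause so unmatched parents are kept

Corrected query:
SELECT p.name, c.sales FROM authors p LEFT JOIN novels c ON c.author_id = p.id AND c.sales > 64016

Result:
name   | sales
-------+------
Orwell | 68332
Orwell | 71710
Asimov | NULL 
Borges | NULL 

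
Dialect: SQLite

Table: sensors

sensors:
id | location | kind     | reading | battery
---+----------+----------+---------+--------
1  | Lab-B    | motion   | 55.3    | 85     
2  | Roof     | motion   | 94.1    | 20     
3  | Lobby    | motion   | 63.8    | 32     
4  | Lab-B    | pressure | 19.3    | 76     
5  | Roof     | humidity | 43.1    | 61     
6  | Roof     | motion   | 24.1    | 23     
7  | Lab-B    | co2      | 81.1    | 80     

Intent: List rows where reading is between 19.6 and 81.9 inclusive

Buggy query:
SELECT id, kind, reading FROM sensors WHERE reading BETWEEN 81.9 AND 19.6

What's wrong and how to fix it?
Bug: BETWEEN expects the lower bound first; with 81.9 AND 19.6 the range is empty

Fix: Write BETWEEN 19.6 AND 81.9

Corrected query:
SELECT id, kind, reading FROM sensors WHERE reading BETWEEN 19.6 AND 81.9

Result:
id | kind     | reading
---+----------+--------
1  | motion   | 55.3   
3  | motion   | 63.8   
5  | humidity | 43.1   
6  | motion   | 24.1   
7  | co2      | 81.1   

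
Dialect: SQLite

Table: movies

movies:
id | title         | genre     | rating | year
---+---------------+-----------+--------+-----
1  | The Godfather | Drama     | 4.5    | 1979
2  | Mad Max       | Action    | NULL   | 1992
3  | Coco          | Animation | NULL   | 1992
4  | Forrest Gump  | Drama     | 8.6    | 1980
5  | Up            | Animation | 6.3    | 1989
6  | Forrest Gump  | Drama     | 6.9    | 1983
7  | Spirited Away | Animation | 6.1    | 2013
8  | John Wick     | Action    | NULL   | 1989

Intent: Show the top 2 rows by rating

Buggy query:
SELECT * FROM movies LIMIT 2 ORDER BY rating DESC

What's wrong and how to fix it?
Bug: LIMIT must come after ORDER BY

Fix: Swap the clauses: ORDER BY first, then LIMIT

Corrected query:
SELECT * FROM movies ORDER BY rating DESC LIMIT 2

Result:
id | title        | genre | rating | year
---+--------------+-------+--------+-----
4  | Forrest Gump | Drama | 8.6    | 1980
6  | Forrest Gump | Drama | 6.9    | 1983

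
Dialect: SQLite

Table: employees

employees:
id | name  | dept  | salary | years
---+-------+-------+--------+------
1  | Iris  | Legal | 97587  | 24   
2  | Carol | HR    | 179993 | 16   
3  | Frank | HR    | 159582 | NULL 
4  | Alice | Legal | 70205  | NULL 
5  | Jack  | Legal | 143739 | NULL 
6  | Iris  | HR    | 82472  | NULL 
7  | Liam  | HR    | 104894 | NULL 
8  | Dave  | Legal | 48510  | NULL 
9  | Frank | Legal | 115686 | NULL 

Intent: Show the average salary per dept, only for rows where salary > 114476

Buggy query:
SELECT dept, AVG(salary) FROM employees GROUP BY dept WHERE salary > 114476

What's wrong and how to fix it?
Bug: Row-level WHERE must come before GROUP BY in the clause order

Fix: Place WHERE between FROM and GROUP BY

Corrected query:
SELECT dept, AVG(salary) FROM employees WHERE salary > 114476 GROUP BY dept

Result:
dept  | AVG(salary)
------+------------
HR    | 169787.5   
Legal | 129712.5   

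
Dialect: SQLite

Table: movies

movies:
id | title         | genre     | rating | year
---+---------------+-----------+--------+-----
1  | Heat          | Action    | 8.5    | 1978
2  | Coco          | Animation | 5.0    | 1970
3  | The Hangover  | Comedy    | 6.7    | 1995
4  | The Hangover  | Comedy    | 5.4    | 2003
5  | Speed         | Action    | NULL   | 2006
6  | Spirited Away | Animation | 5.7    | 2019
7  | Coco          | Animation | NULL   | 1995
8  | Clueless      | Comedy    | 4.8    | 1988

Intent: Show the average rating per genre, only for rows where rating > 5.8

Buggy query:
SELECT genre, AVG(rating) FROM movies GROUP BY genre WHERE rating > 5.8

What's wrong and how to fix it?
Bug: WHERE cannot follow GROUP BY

Fix: Place WHERE between FROM and GROUP BY

Corrected query:
SELECT genre, AVG(rating) FROM movies WHERE rating > 5.8 GROUP BY genre

Result:
genre  | AVG(rating)
-------+------------
Action | 8.5        
Comedy | 6.7        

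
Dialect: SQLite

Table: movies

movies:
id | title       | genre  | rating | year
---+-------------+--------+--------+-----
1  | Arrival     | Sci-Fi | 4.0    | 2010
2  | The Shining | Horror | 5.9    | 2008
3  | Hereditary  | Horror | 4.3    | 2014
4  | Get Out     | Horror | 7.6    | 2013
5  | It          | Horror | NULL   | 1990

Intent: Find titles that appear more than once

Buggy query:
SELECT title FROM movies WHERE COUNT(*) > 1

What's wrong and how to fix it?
Bug: WHERE can't reference COUNT(*); aggregates are computed after WHERE

Fix: Group first, then use HAVING for the count condition

Corrected query:
SELECT title FROM movies GROUP BY title HAVING COUNT(*) > 1

Result:
(no rows)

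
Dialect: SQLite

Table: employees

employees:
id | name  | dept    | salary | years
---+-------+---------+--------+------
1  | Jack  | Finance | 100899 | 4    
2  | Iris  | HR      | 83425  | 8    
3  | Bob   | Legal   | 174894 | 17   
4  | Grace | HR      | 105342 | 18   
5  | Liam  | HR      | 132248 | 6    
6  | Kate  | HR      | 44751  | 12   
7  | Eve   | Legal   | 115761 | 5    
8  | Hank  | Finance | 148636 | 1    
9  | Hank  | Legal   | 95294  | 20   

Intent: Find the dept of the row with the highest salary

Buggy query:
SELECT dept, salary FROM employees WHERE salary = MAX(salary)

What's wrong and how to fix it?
Bug: MAX(salary) is an aggregate and cannot be used directly in WHERE

Fix: Wrap MAX in a scalar subquery so WHERE compares against a single value

Corrected query:
SELECT dept, salary FROM employees WHERE salary = (SELECT MAX(salary) FROM employees)

Result:
dept  | salary
------+-------
Legal | 174894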